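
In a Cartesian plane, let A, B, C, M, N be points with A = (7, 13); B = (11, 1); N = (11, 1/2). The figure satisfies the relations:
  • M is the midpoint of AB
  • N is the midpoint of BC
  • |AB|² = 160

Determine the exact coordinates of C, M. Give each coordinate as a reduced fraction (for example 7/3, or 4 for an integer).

1. M_x = 9  [2·M = A+B = (7, 13)+(11, 1)]
2. M_y = 7  [2·M = A+B = (7, 13)+(11, 1)]
   so M = (9, 7)
3. C_x = 11  [C = 2·N−B = 2·(11, 1/2)−(11, 1)]
4. C_y = 0  [C = 2·N−B = 2·(11, 1/2)−(11, 1)]
   so C = (11, 0)

C = (11, 0)
M = (9, 7)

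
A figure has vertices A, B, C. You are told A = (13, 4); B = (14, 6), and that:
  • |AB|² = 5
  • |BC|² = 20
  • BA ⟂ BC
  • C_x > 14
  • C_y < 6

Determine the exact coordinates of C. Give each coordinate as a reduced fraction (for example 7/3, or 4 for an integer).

C = (18, 4)

1. C_x = 18  [[BA ⟂ BC ⇒ -1x-2y+26=0] ∩ [|C−(14, 6)|²=20]]
2. C_y = 4  [[BA ⟂ BC ⇒ -1x-2y+26=0] ∩ [|C−(14, 6)|²=20]]
   so C = (18, 4)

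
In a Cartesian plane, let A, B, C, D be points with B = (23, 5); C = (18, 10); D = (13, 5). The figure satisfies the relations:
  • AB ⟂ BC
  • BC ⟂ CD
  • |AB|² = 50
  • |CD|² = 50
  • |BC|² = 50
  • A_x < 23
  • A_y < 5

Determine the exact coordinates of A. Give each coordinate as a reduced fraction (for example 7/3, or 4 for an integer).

1. A_x = 18  [[AB ⟂ BC ⇒ 5x-5y-90=0] ∩ [|A−(23, 5)|²=50]]
2. A_y = 0  [[AB ⟂ BC ⇒ 5x-5y-90=0] ∩ [|A−(23, 5)|²=50]]
   so A = (18, 0)

A = (18, 0)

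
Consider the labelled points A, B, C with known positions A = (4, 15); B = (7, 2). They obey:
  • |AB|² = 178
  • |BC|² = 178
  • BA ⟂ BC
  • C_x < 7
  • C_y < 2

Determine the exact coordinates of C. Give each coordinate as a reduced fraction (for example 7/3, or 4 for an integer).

C = (-6, -1)

1. C_x = -6  [[BA ⟂ BC ⇒ -3x+13y-5=0] ∩ [|C−(7, 2)|²=178]]
2. C_y = -1  [[BA ⟂ BC ⇒ -3x+13y-5=0] ∩ [|C−(7, 2)|²=178]]
   so C = (-6, -1)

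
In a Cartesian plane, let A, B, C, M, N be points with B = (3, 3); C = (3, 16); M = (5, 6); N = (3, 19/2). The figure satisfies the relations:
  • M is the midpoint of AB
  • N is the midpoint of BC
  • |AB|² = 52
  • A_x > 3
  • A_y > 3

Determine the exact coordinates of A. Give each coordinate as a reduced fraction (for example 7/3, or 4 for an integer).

1. A_x = 7  [A = 2·M−B = 2·(5, 6)−(3, 3)]
2. A_y = 9  [A = 2·M−B = 2·(5, 6)−(3, 3)]
   so A = (7, 9)

A = (7, 9)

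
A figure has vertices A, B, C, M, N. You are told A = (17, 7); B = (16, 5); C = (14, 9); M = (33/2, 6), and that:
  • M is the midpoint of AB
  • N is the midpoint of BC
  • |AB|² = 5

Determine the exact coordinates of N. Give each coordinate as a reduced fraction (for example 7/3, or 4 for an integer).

N = (15, 7)

1. N_x = 15  [2·N = B+C = (16, 5)+(14, 9)]
2. N_y = 7  [2·N = B+C = (16, 5)+(14, 9)]
   so N = (15, 7)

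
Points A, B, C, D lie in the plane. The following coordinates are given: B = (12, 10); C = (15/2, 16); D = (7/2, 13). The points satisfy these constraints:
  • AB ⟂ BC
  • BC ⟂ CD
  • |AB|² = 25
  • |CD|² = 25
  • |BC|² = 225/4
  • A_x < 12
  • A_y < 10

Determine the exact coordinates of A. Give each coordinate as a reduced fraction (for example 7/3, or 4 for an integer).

1. A_x = 8  [[AB ⟂ BC ⇒ 9/2x-6y+6=0] ∩ [|A−(12, 10)|²=25]]
2. A_y = 7  [[AB ⟂ BC ⇒ 9/2x-6y+6=0] ∩ [|A−(12, 10)|²=25]]
   so A = (8, 7)

A = (8, 7)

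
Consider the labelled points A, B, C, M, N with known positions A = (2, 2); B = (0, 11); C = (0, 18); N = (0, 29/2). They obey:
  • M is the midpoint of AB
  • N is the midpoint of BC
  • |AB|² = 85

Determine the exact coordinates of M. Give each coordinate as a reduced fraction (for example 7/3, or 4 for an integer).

M = (1, 13/2)

1. M_x = 1  [2·M = A+B = (2, 2)+(0, 11)]
2. M_y = 13/2  [2·M = A+B = (2, 2)+(0, 11)]
   so M = (1, 13/2)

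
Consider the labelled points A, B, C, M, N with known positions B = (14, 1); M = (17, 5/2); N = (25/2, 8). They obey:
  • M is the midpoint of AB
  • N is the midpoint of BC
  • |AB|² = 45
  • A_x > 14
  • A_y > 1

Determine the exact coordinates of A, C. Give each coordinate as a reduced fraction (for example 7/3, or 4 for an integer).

A = (20, 4)
C = (11, 15)

1. A_x = 20  [A = 2·M−B = 2·(17, 5/2)−(14, 1)]
2. A_y = 4  [A = 2·M−B = 2·(17, 5/2)−(14, 1)]
   so A = (20, 4)
3. C_x = 11  [C = 2·N−B = 2·(25/2, 8)−(14, 1)]
4. C_y = 15  [C = 2·N−B = 2·(25/2, 8)−(14, 1)]
   so C = (11, 15)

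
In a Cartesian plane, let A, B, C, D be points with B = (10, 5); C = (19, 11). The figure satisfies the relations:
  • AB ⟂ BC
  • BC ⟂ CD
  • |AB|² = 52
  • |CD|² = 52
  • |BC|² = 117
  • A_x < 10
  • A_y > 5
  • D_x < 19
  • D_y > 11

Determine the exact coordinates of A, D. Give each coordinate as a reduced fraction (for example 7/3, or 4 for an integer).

A = (6, 11)
D = (15, 17)

1. A_x = 6  [[AB ⟂ BC ⇒ -9x-6y+120=0] ∩ [|A−(10, 5)|²=52]]
2. A_y = 11  [[AB ⟂ BC ⇒ -9x-6y+120=0] ∩ [|A−(10, 5)|²=52]]
   so A = (6, 11)
3. D_x = 15  [[BC ⟂ CD ⇒ 9x+6y-237=0] ∩ [|D−(19, 11)|²=52]]
4. D_y = 17  [[BC ⟂ CD ⇒ 9x+6y-237=0] ∩ [|D−(19, 11)|²=52]]
   so D = (15, 17)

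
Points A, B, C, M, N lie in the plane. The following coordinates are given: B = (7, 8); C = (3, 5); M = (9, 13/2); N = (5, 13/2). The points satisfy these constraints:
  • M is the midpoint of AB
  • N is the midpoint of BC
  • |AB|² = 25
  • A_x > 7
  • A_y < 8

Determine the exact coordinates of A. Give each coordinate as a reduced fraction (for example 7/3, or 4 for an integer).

A = (11, 5)

1. A_x = 11  [A = 2·M−B = 2·(9, 13/2)−(7, 8)]
2. A_y = 5  [A = 2·M−B = 2·(9, 13/2)−(7, 8)]
   so A = (11, 5)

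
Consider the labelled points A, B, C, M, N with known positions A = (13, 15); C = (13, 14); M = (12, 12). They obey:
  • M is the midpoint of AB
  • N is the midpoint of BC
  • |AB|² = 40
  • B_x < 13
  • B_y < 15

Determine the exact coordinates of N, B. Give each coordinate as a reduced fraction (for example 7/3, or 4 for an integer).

1. B_x = 11  [B = 2·M−A = 2·(12, 12)−(13, 15)]
2. B_y = 9  [B = 2·M−A = 2·(12, 12)−(13, 15)]
   so B = (11, 9)
3. N_x = 12  [2·N = B+C = (11, 9)+(13, 14)]
4. N_y = 23/2  [2·N = B+C = (11, 9)+(13, 14)]
   so N = (12, 23/2)

N = (12, 23/2)
B = (11, 9)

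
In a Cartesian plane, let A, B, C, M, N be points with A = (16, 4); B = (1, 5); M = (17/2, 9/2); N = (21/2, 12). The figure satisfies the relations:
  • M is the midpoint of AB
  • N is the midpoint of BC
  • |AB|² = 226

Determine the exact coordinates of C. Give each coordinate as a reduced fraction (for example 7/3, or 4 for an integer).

1. C_x = 20  [C = 2·N−B = 2·(21/2, 12)−(1, 5)]
2. C_y = 19  [C = 2·N−B = 2·(21/2, 12)−(1, 5)]
   so C = (20, 19)

C = (20, 19)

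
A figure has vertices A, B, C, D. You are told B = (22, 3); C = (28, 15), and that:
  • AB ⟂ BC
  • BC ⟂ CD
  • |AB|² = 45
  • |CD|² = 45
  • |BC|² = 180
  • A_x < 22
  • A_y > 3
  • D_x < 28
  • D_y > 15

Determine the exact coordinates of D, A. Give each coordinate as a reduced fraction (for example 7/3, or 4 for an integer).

1. D_x = 22  [[BC ⟂ CD ⇒ 6x+12y-348=0] ∩ [|D−(28, 15)|²=45]]
2. D_y = 18  [[BC ⟂ CD ⇒ 6x+12y-348=0] ∩ [|D−(28, 15)|²=45]]
   so D = (22, 18)
3. A_x = 16  [[AB ⟂ BC ⇒ -6x-12y+168=0] ∩ [|A−(22, 3)|²=45]]
4. A_y = 6  [[AB ⟂ BC ⇒ -6x-12y+168=0] ∩ [|A−(22, 3)|²=45]]
   so A = (16, 6)

D = (22, 18)
A = (16, 6)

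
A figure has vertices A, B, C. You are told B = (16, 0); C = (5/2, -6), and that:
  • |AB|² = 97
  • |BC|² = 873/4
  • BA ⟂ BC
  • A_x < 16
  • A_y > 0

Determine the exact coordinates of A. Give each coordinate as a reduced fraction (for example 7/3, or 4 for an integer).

A = (12, 9)

1. A_x = 12  [[BA ⟂ BC ⇒ -27/2x-6y+216=0] ∩ [|A−(16, 0)|²=97]]
2. A_y = 9  [[BA ⟂ BC ⇒ -27/2x-6y+216=0] ∩ [|A−(16, 0)|²=97]]
   so A = (12, 9)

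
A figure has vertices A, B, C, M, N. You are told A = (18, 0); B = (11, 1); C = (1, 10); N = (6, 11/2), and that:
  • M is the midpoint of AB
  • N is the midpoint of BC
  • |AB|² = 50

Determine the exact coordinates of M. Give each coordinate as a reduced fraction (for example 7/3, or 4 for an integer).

M = (29/2, 1/2)

1. M_x = 29/2  [2·M = A+B = (18, 0)+(11, 1)]
2. M_y = 1/2  [2·M = A+B = (18, 0)+(11, 1)]
   so M = (29/2, 1/2)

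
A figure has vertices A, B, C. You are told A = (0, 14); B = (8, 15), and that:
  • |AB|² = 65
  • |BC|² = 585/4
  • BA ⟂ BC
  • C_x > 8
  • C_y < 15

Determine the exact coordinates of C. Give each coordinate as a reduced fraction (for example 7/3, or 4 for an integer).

C = (19/2, 3)

1. C_x = 19/2  [[BA ⟂ BC ⇒ -8x-1y+79=0] ∩ [|C−(8, 15)|²=585/4]]
2. C_y = 3  [[BA ⟂ BC ⇒ -8x-1y+79=0] ∩ [|C−(8, 15)|²=585/4]]
   so C = (19/2, 3)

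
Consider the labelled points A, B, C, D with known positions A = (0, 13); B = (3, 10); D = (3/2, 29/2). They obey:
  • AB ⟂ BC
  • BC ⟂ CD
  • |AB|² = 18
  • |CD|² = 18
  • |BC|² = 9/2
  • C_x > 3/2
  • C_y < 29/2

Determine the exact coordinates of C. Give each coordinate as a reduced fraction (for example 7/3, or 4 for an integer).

C = (9/2, 23/2)

1. C_x = 9/2  [[AB ⟂ BC ⇒ 3x-3y+21=0] ∩ [|C−(3/2, 29/2)|²=18]]
2. C_y = 23/2  [[AB ⟂ BC ⇒ 3x-3y+21=0] ∩ [|C−(3/2, 29/2)|²=18]]
   so C = (9/2, 23/2)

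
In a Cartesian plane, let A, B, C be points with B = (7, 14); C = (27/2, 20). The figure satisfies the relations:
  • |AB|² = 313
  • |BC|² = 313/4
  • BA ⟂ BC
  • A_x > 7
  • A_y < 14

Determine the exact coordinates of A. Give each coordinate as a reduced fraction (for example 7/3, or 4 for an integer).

1. A_x = 19  [[BA ⟂ BC ⇒ 13/2x+6y-259/2=0] ∩ [|A−(7, 14)|²=313]]
2. A_y = 1  [[BA ⟂ BC ⇒ 13/2x+6y-259/2=0] ∩ [|A−(7, 14)|²=313]]
   so A = (19, 1)

A = (19, 1)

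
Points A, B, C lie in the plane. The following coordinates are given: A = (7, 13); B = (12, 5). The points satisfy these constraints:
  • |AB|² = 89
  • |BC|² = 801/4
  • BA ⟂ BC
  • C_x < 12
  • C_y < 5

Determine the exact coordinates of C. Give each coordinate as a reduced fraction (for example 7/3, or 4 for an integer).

1. C_x = 0  [[BA ⟂ BC ⇒ -5x+8y+20=0] ∩ [|C−(12, 5)|²=801/4]]
2. C_y = -5/2  [[BA ⟂ BC ⇒ -5x+8y+20=0] ∩ [|C−(12, 5)|²=801/4]]
   so C = (0, -5/2)

C = (0, -5/2)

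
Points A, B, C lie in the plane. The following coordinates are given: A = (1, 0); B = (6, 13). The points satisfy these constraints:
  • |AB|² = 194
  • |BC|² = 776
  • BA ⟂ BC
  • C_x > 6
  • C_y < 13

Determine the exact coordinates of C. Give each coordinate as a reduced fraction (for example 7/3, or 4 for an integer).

1. C_x = 32  [[BA ⟂ BC ⇒ -5x-13y+199=0] ∩ [|C−(6, 13)|²=776]]
2. C_y = 3  [[BA ⟂ BC ⇒ -5x-13y+199=0] ∩ [|C−(6, 13)|²=776]]
   so C = (32, 3)

C = (32, 3)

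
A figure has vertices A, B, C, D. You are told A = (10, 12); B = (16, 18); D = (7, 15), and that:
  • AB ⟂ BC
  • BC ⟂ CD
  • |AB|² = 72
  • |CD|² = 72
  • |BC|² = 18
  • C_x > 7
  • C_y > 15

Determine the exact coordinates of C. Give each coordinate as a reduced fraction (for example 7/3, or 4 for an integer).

1. C_x = 13  [[AB ⟂ BC ⇒ 6x+6y-204=0] ∩ [|C−(7, 15)|²=72]]
2. C_y = 21  [[AB ⟂ BC ⇒ 6x+6y-204=0] ∩ [|C−(7, 15)|²=72]]
   so C = (13, 21)

C = (13, 21)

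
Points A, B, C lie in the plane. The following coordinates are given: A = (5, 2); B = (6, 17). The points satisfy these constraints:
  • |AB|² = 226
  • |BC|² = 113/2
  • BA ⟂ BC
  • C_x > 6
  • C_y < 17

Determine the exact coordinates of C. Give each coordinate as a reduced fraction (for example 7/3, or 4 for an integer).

C = (27/2, 33/2)

1. C_x = 27/2  [[BA ⟂ BC ⇒ -1x-15y+261=0] ∩ [|C−(6, 17)|²=113/2]]
2. C_y = 33/2  [[BA ⟂ BC ⇒ -1x-15y+261=0] ∩ [|C−(6, 17)|²=113/2]]
   so C = (27/2, 33/2)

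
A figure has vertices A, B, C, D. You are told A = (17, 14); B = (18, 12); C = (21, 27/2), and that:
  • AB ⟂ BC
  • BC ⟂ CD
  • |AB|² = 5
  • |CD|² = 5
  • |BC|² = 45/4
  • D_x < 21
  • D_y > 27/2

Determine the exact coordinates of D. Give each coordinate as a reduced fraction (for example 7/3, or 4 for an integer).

1. D_x = 20  [[BC ⟂ CD ⇒ 3x+3/2y-333/4=0] ∩ [|D−(21, 27/2)|²=5]]
2. D_y = 31/2  [[BC ⟂ CD ⇒ 3x+3/2y-333/4=0] ∩ [|D−(21, 27/2)|²=5]]
   so D = (20, 31/2)

D = (20, 31/2)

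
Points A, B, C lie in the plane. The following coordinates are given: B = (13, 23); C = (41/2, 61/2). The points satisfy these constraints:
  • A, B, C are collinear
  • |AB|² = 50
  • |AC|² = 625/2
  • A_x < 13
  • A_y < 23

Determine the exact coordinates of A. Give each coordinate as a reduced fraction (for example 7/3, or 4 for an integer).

A = (8, 18)

1. A_x = 8  [[A, B, C are collinear ⇒ -15/2x+15/2y-75=0] ∩ [|A−(13, 23)|²=50]]
2. A_y = 18  [[A, B, C are collinear ⇒ -15/2x+15/2y-75=0] ∩ [|A−(13, 23)|²=50]]
   so A = (8, 18)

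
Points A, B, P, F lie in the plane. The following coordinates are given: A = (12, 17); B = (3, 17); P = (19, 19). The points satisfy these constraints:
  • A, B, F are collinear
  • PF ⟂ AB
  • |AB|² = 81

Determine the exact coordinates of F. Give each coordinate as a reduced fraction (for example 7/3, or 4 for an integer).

1. F_x = 19  [[A, B, F are collinear ⇒ -9y+153=0] ∩ [PF ⟂ AB ⇒ -9x+171=0]]
2. F_y = 17  [[A, B, F are collinear ⇒ -9y+153=0] ∩ [PF ⟂ AB ⇒ -9x+171=0]]
   so F = (19, 17)

F = (19, 17)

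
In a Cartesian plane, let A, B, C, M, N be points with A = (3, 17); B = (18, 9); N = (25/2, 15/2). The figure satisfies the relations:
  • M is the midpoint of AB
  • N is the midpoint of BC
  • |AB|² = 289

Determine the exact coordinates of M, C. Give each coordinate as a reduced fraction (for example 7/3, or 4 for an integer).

1. M_x = 21/2  [2·M = A+B = (3, 17)+(18, 9)]
2. M_y = 13  [2·M = A+B = (3, 17)+(18, 9)]
   so M = (21/2, 13)
3. C_x = 7  [C = 2·N−B = 2·(25/2, 15/2)−(18, 9)]
4. C_y = 6  [C = 2·N−B = 2·(25/2, 15/2)−(18, 9)]
   so C = (7, 6)

M = (21/2, 13)
C = (7, 6)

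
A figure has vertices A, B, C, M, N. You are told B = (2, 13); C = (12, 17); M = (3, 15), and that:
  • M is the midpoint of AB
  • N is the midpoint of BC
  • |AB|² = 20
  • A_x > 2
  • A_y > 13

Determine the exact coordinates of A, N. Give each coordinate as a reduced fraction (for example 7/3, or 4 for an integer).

A = (4, 17)
N = (7, 15)

1. A_x = 4  [A = 2·M−B = 2·(3, 15)−(2, 13)]
2. A_y = 17  [A = 2·M−B = 2·(3, 15)−(2, 13)]
   so A = (4, 17)
3. N_x = 7  [2·N = B+C = (2, 13)+(12, 17)]
4. N_y = 15  [2·N = B+C = (2, 13)+(12, 17)]
   so N = (7, 15)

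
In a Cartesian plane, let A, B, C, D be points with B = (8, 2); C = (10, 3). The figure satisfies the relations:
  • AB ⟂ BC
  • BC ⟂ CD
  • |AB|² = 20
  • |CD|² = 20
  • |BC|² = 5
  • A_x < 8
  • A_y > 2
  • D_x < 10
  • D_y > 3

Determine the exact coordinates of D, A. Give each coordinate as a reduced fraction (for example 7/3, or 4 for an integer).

1. D_x = 8  [[BC ⟂ CD ⇒ 2x+1y-23=0] ∩ [|D−(10, 3)|²=20]]
2. D_y = 7  [[BC ⟂ CD ⇒ 2x+1y-23=0] ∩ [|D−(10, 3)|²=20]]
   so D = (8, 7)
3. A_x = 6  [[AB ⟂ BC ⇒ -2x-1y+18=0] ∩ [|A−(8, 2)|²=20]]
4. A_y = 6  [[AB ⟂ BC ⇒ -2x-1y+18=0] ∩ [|A−(8, 2)|²=20]]
   so A = (6, 6)

D = (8, 7)
A = (6, 6)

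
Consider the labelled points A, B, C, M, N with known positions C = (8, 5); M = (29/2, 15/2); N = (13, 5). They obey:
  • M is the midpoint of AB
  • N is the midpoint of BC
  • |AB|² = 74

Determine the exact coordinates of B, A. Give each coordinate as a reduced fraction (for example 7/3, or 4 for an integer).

1. B_x = 18  [B = 2·N−C = 2·(13, 5)−(8, 5)]
2. B_y = 5  [B = 2·N−C = 2·(13, 5)−(8, 5)]
   so B = (18, 5)
3. A_x = 11  [A = 2·M−B = 2·(29/2, 15/2)−(18, 5)]
4. A_y = 10  [A = 2·M−B = 2·(29/2, 15/2)−(18, 5)]
   so A = (11, 10)

B = (18, 5)
A = (11, 10)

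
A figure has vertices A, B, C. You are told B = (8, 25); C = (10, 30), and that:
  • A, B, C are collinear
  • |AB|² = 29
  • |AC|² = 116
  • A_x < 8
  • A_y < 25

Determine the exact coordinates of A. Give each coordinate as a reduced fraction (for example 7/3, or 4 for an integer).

A = (6, 20)

1. A_x = 6  [[A, B, C are collinear ⇒ -5x+2y-10=0] ∩ [|A−(8, 25)|²=29]]
2. A_y = 20  [[A, B, C are collinear ⇒ -5x+2y-10=0] ∩ [|A−(8, 25)|²=29]]
   so A = (6, 20)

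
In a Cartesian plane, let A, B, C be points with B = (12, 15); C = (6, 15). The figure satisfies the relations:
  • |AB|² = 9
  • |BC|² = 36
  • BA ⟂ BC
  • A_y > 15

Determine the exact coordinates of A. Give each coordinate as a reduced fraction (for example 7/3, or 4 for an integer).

A = (12, 18)

1. A_x = 12  [[BA ⟂ BC ⇒ -6x+72=0] ∩ [|A−(12, 15)|²=9]]
2. A_y = 18  [[BA ⟂ BC ⇒ -6x+72=0] ∩ [|A−(12, 15)|²=9]]
   so A = (12, 18)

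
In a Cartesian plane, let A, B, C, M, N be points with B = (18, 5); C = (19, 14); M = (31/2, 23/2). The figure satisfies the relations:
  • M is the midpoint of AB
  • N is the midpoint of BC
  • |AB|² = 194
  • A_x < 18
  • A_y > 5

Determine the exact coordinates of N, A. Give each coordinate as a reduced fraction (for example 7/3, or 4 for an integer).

N = (37/2, 19/2)
A = (13, 18)

1. A_x = 13  [A = 2·M−B = 2·(31/2, 23/2)−(18, 5)]
2. A_y = 18  [A = 2·M−B = 2·(31/2, 23/2)−(18, 5)]
   so A = (13, 18)
3. N_x = 37/2  [2·N = B+C = (18, 5)+(19, 14)]
4. N_y = 19/2  [2·N = B+C = (18, 5)+(19, 14)]
   so N = (37/2, 19/2)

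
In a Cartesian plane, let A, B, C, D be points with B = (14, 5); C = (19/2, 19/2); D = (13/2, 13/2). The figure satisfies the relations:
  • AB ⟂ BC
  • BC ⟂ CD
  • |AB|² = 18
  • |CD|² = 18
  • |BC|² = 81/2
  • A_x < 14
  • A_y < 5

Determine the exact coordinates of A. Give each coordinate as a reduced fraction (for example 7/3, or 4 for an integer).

1. A_x = 11  [[AB ⟂ BC ⇒ 9/2x-9/2y-81/2=0] ∩ [|A−(14, 5)|²=18]]
2. A_y = 2  [[AB ⟂ BC ⇒ 9/2x-9/2y-81/2=0] ∩ [|A−(14, 5)|²=18]]
   so A = (11, 2)

A = (11, 2)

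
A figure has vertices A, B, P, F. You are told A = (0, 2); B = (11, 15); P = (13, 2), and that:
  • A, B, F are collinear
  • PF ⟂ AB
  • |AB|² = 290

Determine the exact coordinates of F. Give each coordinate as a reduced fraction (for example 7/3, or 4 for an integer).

F = (1573/290, 2439/290)

1. F_x = 1573/290  [[A, B, F are collinear ⇒ -13x+11y-22=0] ∩ [PF ⟂ AB ⇒ 11x+13y-169=0]]
2. F_y = 2439/290  [[A, B, F are collinear ⇒ -13x+11y-22=0] ∩ [PF ⟂ AB ⇒ 11x+13y-169=0]]
   so F = (1573/290, 2439/290)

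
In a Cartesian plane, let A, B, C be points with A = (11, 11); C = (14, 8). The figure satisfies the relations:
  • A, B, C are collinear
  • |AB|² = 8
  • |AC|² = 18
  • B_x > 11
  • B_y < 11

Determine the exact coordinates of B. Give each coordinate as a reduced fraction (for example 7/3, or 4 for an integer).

B = (13, 9)

1. B_x = 13  [[A, B, C are collinear ⇒ -3x-3y+66=0] ∩ [|B−(11, 11)|²=8]]
2. B_y = 9  [[A, B, C are collinear ⇒ -3x-3y+66=0] ∩ [|B−(11, 11)|²=8]]
   so B = (13, 9)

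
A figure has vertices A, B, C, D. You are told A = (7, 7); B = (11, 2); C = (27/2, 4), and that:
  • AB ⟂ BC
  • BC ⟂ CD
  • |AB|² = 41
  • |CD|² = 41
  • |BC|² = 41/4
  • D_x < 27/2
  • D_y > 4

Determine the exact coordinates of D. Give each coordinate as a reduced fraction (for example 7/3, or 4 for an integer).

1. D_x = 19/2  [[BC ⟂ CD ⇒ 5/2x+2y-167/4=0] ∩ [|D−(27/2, 4)|²=41]]
2. D_y = 9  [[BC ⟂ CD ⇒ 5/2x+2y-167/4=0] ∩ [|D−(27/2, 4)|²=41]]
   so D = (19/2, 9)

D = (19/2, 9)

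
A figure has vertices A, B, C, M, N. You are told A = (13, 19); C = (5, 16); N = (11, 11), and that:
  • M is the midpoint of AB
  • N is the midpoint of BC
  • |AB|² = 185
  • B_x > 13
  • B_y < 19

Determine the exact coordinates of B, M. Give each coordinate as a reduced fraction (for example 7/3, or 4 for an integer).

B = (17, 6)
M = (15, 25/2)

1. B_x = 17  [B = 2·N−C = 2·(11, 11)−(5, 16)]
2. B_y = 6  [B = 2·N−C = 2·(11, 11)−(5, 16)]
   so B = (17, 6)
3. M_x = 15  [2·M = A+B = (13, 19)+(17, 6)]
4. M_y = 25/2  [2·M = A+B = (13, 19)+(17, 6)]
   so M = (15, 25/2)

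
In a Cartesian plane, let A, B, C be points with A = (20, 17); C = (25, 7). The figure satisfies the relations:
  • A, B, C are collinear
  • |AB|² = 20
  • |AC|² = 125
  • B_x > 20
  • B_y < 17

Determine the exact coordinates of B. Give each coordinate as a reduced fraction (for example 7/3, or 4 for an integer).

1. B_x = 22  [[A, B, C are collinear ⇒ -10x-5y+285=0] ∩ [|B−(20, 17)|²=20]]
2. B_y = 13  [[A, B, C are collinear ⇒ -10x-5y+285=0] ∩ [|B−(20, 17)|²=20]]
   so B = (22, 13)

B = (22, 13)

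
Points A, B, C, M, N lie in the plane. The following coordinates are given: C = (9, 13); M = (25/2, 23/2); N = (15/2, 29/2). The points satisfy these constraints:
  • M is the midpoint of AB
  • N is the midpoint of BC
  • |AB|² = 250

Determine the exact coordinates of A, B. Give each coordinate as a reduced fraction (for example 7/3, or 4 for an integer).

1. B_x = 6  [B = 2·N−C = 2·(15/2, 29/2)−(9, 13)]
2. B_y = 16  [B = 2·N−C = 2·(15/2, 29/2)−(9, 13)]
   so B = (6, 16)
3. A_x = 19  [A = 2·M−B = 2·(25/2, 23/2)−(6, 16)]
4. A_y = 7  [A = 2·M−B = 2·(25/2, 23/2)−(6, 16)]
   so A = (19, 7)

A = (19, 7)
B = (6, 16)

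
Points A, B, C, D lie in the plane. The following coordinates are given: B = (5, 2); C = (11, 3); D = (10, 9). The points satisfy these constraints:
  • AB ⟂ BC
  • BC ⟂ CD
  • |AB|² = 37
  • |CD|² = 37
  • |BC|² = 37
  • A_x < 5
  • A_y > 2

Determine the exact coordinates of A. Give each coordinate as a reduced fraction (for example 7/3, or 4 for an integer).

A = (4, 8)

1. A_x = 4  [[AB ⟂ BC ⇒ -6x-1y+32=0] ∩ [|A−(5, 2)|²=37]]
2. A_y = 8  [[AB ⟂ BC ⇒ -6x-1y+32=0] ∩ [|A−(5, 2)|²=37]]
   so A = (4, 8)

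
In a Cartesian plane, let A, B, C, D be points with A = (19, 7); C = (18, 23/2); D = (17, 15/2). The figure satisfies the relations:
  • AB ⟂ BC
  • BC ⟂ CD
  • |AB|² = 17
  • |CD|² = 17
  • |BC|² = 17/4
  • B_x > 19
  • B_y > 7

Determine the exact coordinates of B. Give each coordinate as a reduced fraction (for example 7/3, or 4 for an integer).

1. B_x = 20  [[BC ⟂ CD ⇒ 1x+4y-64=0] ∩ [|B−(19, 7)|²=17]]
2. B_y = 11  [[BC ⟂ CD ⇒ 1x+4y-64=0] ∩ [|B−(19, 7)|²=17]]
   so B = (20, 11)

B = (20, 11)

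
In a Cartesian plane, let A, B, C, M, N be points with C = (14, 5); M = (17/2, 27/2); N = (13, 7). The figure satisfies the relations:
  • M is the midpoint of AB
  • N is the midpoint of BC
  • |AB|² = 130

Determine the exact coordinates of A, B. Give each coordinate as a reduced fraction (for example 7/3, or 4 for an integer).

1. B_x = 12  [B = 2·N−C = 2·(13, 7)−(14, 5)]
2. B_y = 9  [B = 2·N−C = 2·(13, 7)−(14, 5)]
   so B = (12, 9)
3. A_x = 5  [A = 2·M−B = 2·(17/2, 27/2)−(12, 9)]
4. A_y = 18  [A = 2·M−B = 2·(17/2, 27/2)−(12, 9)]
   so A = (5, 18)

A = (5, 18)
B = (12, 9)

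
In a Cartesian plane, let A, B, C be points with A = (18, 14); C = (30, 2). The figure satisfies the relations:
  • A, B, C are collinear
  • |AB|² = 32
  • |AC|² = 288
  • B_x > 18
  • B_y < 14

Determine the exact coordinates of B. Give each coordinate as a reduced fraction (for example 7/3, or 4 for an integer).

1. B_x = 22  [[A, B, C are collinear ⇒ -12x-12y+384=0] ∩ [|B−(18, 14)|²=32]]
2. B_y = 10  [[A, B, C are collinear ⇒ -12x-12y+384=0] ∩ [|B−(18, 14)|²=32]]
   so B = (22, 10)

B = (22, 10)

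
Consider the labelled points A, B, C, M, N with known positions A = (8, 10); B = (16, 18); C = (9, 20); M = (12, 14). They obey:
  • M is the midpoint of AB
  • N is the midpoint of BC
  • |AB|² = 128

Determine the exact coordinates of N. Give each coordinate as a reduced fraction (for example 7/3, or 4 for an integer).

1. N_x = 25/2  [2·N = B+C = (16, 18)+(9, 20)]
2. N_y = 19  [2·N = B+C = (16, 18)+(9, 20)]
   so N = (25/2, 19)

N = (25/2, 19)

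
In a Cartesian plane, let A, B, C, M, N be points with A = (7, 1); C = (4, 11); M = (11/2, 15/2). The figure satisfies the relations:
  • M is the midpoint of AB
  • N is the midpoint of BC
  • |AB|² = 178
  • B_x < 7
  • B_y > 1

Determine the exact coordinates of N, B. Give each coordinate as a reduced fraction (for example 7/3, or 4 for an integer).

1. B_x = 4  [B = 2·M−A = 2·(11/2, 15/2)−(7, 1)]
2. B_y = 14  [B = 2·M−A = 2·(11/2, 15/2)−(7, 1)]
   so B = (4, 14)
3. N_x = 4  [2·N = B+C = (4, 14)+(4, 11)]
4. N_y = 25/2  [2·N = B+C = (4, 14)+(4, 11)]
   so N = (4, 25/2)

N = (4, 25/2)
B = (4, 14)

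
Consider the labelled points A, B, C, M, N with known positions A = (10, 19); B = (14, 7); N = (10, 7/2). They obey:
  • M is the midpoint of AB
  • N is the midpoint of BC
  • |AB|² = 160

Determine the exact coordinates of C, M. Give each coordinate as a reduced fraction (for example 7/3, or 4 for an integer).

1. M_x = 12  [2·M = A+B = (10, 19)+(14, 7)]
2. M_y = 13  [2·M = A+B = (10, 19)+(14, 7)]
   so M = (12, 13)
3. C_x = 6  [C = 2·N−B = 2·(10, 7/2)−(14, 7)]
4. C_y = 0  [C = 2·N−B = 2·(10, 7/2)−(14, 7)]
   so C = (6, 0)

C = (6, 0)
M = (12, 13)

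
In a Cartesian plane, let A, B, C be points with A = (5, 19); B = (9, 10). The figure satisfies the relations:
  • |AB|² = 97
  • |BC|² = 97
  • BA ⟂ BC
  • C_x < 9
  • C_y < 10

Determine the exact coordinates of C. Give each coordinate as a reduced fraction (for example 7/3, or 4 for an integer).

C = (0, 6)

1. C_x = 0  [[BA ⟂ BC ⇒ -4x+9y-54=0] ∩ [|C−(9, 10)|²=97]]
2. C_y = 6  [[BA ⟂ BC ⇒ -4x+9y-54=0] ∩ [|C−(9, 10)|²=97]]
   so C = (0, 6)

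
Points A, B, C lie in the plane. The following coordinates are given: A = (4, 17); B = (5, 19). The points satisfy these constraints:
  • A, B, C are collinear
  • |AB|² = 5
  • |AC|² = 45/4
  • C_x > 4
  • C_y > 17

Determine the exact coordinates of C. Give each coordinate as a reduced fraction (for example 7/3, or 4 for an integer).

C = (11/2, 20)

1. C_x = 11/2  [[A, B, C are collinear ⇒ -2x+1y-9=0] ∩ [|C−(4, 17)|²=45/4]]
2. C_y = 20  [[A, B, C are collinear ⇒ -2x+1y-9=0] ∩ [|C−(4, 17)|²=45/4]]
   so C = (11/2, 20)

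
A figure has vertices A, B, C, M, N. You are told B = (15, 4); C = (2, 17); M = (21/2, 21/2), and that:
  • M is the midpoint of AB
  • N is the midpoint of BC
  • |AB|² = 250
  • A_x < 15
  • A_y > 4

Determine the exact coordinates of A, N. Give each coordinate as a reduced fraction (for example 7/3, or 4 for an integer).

A = (6, 17)
N = (17/2, 21/2)

1. A_x = 6  [A = 2·M−B = 2·(21/2, 21/2)−(15, 4)]
2. A_y = 17  [A = 2·M−B = 2·(21/2, 21/2)−(15, 4)]
   so A = (6, 17)
3. N_x = 17/2  [2·N = B+C = (15, 4)+(2, 17)]
4. N_y = 21/2  [2·N = B+C = (15, 4)+(2, 17)]
   so N = (17/2, 21/2)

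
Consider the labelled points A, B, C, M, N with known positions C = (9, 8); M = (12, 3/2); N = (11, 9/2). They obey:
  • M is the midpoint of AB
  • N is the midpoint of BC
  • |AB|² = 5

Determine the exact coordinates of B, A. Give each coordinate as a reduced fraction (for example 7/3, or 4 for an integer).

1. B_x = 13  [B = 2·N−C = 2·(11, 9/2)−(9, 8)]
2. B_y = 1  [B = 2·N−C = 2·(11, 9/2)−(9, 8)]
   so B = (13, 1)
3. A_x = 11  [A = 2·M−B = 2·(12, 3/2)−(13, 1)]
4. A_y = 2  [A = 2·M−B = 2·(12, 3/2)−(13, 1)]
   so A = (11, 2)

B = (13, 1)
A = (11, 2)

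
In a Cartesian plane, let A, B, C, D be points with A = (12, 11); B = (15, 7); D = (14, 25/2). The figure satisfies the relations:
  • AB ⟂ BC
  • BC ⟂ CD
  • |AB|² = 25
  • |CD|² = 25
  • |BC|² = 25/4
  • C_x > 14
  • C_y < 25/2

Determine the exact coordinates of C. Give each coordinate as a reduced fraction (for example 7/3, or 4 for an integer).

C = (17, 17/2)

1. C_x = 17  [[AB ⟂ BC ⇒ 3x-4y-17=0] ∩ [|C−(14, 25/2)|²=25]]
2. C_y = 17/2  [[AB ⟂ BC ⇒ 3x-4y-17=0] ∩ [|C−(14, 25/2)|²=25]]
   so C = (17, 17/2)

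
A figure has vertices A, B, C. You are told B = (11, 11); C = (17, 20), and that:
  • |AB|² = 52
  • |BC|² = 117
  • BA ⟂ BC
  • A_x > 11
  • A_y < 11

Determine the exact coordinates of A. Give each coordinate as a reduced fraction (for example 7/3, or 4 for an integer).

1. A_x = 17  [[BA ⟂ BC ⇒ 6x+9y-165=0] ∩ [|A−(11, 11)|²=52]]
2. A_y = 7  [[BA ⟂ BC ⇒ 6x+9y-165=0] ∩ [|A−(11, 11)|²=52]]
   so A = (17, 7)

A = (17, 7)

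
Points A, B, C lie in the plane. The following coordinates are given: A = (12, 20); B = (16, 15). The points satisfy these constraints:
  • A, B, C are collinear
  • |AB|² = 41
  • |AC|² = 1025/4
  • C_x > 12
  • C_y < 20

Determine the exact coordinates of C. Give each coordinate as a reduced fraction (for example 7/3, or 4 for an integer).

C = (22, 15/2)

1. C_x = 22  [[A, B, C are collinear ⇒ 5x+4y-140=0] ∩ [|C−(12, 20)|²=1025/4]]
2. C_y = 15/2  [[A, B, C are collinear ⇒ 5x+4y-140=0] ∩ [|C−(12, 20)|²=1025/4]]
   so C = (22, 15/2)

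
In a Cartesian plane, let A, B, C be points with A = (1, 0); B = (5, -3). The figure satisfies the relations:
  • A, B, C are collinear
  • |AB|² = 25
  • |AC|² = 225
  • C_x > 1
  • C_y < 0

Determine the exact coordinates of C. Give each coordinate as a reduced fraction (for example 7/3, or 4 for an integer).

1. C_x = 13  [[A, B, C are collinear ⇒ 3x+4y-3=0] ∩ [|C−(1, 0)|²=225]]
2. C_y = -9  [[A, B, C are collinear ⇒ 3x+4y-3=0] ∩ [|C−(1, 0)|²=225]]
   so C = (13, -9)

C = (13, -9)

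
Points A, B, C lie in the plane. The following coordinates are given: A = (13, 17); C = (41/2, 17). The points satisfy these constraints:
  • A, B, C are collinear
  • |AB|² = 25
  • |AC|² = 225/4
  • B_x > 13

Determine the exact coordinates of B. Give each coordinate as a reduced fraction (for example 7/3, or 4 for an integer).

B = (18, 17)

1. B_x = 18  [[A, B, C are collinear ⇒ -15/2y+255/2=0] ∩ [|B−(13, 17)|²=25]]
2. B_y = 17  [[A, B, C are collinear ⇒ -15/2y+255/2=0] ∩ [|B−(13, 17)|²=25]]
   so B = (18, 17)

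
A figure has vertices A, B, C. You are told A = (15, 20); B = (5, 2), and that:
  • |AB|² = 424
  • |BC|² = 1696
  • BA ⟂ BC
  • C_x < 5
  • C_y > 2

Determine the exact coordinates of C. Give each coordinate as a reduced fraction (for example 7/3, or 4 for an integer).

1. C_x = -31  [[BA ⟂ BC ⇒ 10x+18y-86=0] ∩ [|C−(5, 2)|²=1696]]
2. C_y = 22  [[BA ⟂ BC ⇒ 10x+18y-86=0] ∩ [|C−(5, 2)|²=1696]]
   so C = (-31, 22)

C = (-31, 22)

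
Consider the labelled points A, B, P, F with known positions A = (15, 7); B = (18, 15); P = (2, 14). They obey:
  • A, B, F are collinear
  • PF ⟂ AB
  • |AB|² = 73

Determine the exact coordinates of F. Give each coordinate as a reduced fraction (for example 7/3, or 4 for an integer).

F = (1146/73, 647/73)

1. F_x = 1146/73  [[A, B, F are collinear ⇒ -8x+3y+99=0] ∩ [PF ⟂ AB ⇒ 3x+8y-118=0]]
2. F_y = 647/73  [[A, B, F are collinear ⇒ -8x+3y+99=0] ∩ [PF ⟂ AB ⇒ 3x+8y-118=0]]
   so F = (1146/73, 647/73)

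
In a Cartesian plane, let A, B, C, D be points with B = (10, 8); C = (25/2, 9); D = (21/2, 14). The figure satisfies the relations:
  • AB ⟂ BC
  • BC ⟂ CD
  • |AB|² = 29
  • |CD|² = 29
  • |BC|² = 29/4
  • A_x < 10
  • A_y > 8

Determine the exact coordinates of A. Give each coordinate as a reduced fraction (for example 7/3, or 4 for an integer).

A = (8, 13)

1. A_x = 8  [[AB ⟂ BC ⇒ -5/2x-1y+33=0] ∩ [|A−(10, 8)|²=29]]
2. A_y = 13  [[AB ⟂ BC ⇒ -5/2x-1y+33=0] ∩ [|A−(10, 8)|²=29]]
   so A = (8, 13)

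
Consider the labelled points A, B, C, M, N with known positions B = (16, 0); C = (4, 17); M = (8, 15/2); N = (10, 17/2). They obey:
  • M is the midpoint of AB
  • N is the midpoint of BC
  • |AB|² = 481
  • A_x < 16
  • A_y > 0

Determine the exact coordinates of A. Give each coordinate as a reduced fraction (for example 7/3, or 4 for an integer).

A = (0, 15)

1. A_x = 0  [A = 2·M−B = 2·(8, 15/2)−(16, 0)]
2. A_y = 15  [A = 2·M−B = 2·(8, 15/2)−(16, 0)]
   so A = (0, 15)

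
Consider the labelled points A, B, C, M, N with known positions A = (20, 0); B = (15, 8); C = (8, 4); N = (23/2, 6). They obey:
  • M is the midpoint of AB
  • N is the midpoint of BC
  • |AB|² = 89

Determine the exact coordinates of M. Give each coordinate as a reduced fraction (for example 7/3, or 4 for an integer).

M = (35/2, 4)

1. M_x = 35/2  [2·M = A+B = (20, 0)+(15, 8)]
2. M_y = 4  [2·M = A+B = (20, 0)+(15, 8)]
   so M = (35/2, 4)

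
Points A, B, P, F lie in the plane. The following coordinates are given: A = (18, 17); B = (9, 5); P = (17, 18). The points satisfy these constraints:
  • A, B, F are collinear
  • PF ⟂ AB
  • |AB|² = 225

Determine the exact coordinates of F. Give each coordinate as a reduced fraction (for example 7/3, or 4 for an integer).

F = (453/25, 429/25)

1. F_x = 453/25  [[A, B, F are collinear ⇒ 12x-9y-63=0] ∩ [PF ⟂ AB ⇒ -9x-12y+369=0]]
2. F_y = 429/25  [[A, B, F are collinear ⇒ 12x-9y-63=0] ∩ [PF ⟂ AB ⇒ -9x-12y+369=0]]
   so F = (453/25, 429/25)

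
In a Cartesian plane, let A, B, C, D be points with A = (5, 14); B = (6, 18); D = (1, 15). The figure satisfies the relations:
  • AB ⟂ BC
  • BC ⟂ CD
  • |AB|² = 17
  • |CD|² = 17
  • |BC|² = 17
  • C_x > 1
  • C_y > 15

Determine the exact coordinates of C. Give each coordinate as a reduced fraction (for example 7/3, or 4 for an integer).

1. C_x = 2  [[AB ⟂ BC ⇒ 1x+4y-78=0] ∩ [|C−(1, 15)|²=17]]
2. C_y = 19  [[AB ⟂ BC ⇒ 1x+4y-78=0] ∩ [|C−(1, 15)|²=17]]
   so C = (2, 19)

C = (2, 19)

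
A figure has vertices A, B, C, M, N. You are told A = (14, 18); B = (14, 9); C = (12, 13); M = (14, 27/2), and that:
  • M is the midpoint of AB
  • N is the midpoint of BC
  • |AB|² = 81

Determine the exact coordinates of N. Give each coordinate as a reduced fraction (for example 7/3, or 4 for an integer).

1. N_x = 13  [2·N = B+C = (14, 9)+(12, 13)]
2. N_y = 11  [2·N = B+C = (14, 9)+(12, 13)]
   so N = (13, 11)

N = (13, 11)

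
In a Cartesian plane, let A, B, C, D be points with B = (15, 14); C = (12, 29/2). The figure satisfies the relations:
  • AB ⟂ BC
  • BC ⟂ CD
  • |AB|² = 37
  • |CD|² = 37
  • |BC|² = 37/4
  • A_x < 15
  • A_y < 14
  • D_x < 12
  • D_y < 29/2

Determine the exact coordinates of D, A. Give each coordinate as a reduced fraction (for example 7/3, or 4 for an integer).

D = (11, 17/2)
A = (14, 8)

1. D_x = 11  [[BC ⟂ CD ⇒ -3x+1/2y+115/4=0] ∩ [|D−(12, 29/2)|²=37]]
2. D_y = 17/2  [[BC ⟂ CD ⇒ -3x+1/2y+115/4=0] ∩ [|D−(12, 29/2)|²=37]]
   so D = (11, 17/2)
3. A_x = 14  [[AB ⟂ BC ⇒ 3x-1/2y-38=0] ∩ [|A−(15, 14)|²=37]]
4. A_y = 8  [[AB ⟂ BC ⇒ 3x-1/2y-38=0] ∩ [|A−(15, 14)|²=37]]
   so A = (14, 8)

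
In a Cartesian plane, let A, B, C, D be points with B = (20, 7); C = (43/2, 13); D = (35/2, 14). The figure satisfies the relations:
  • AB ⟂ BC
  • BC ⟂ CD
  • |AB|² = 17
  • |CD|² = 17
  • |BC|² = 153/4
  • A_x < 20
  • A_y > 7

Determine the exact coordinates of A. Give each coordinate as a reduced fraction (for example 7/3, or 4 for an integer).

1. A_x = 16  [[AB ⟂ BC ⇒ -3/2x-6y+72=0] ∩ [|A−(20, 7)|²=17]]
2. A_y = 8  [[AB ⟂ BC ⇒ -3/2x-6y+72=0] ∩ [|A−(20, 7)|²=17]]
   so A = (16, 8)

A = (16, 8)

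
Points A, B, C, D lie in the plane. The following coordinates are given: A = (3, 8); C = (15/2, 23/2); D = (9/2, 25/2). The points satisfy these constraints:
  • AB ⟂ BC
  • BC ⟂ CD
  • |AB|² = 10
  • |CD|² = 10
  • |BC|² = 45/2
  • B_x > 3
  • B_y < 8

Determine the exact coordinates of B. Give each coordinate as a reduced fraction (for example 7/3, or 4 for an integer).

1. B_x = 6  [[BC ⟂ CD ⇒ 3x-1y-11=0] ∩ [|B−(3, 8)|²=10]]
2. B_y = 7  [[BC ⟂ CD ⇒ 3x-1y-11=0] ∩ [|B−(3, 8)|²=10]]
   so B = (6, 7)

B = (6, 7)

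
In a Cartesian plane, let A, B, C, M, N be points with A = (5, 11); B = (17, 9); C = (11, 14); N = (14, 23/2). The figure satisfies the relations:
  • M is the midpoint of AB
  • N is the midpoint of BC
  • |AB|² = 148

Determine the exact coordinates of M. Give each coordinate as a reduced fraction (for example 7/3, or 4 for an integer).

1. M_x = 11  [2·M = A+B = (5, 11)+(17, 9)]
2. M_y = 10  [2·M = A+B = (5, 11)+(17, 9)]
   so M = (11, 10)

M = (11, 10)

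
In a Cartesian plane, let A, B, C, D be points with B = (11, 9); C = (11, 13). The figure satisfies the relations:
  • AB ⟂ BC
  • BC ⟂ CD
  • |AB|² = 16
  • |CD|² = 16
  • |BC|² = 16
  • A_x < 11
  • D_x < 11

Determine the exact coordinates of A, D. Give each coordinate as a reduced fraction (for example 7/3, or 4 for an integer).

A = (7, 9)
D = (7, 13)

1. A_x = 7  [[AB ⟂ BC ⇒ -4y+36=0] ∩ [|A−(11, 9)|²=16]]
2. A_y = 9  [[AB ⟂ BC ⇒ -4y+36=0] ∩ [|A−(11, 9)|²=16]]
   so A = (7, 9)
3. D_x = 7  [[BC ⟂ CD ⇒ 4y-52=0] ∩ [|D−(11, 13)|²=16]]
4. D_y = 13  [[BC ⟂ CD ⇒ 4y-52=0] ∩ [|D−(11, 13)|²=16]]
   so D = (7, 13)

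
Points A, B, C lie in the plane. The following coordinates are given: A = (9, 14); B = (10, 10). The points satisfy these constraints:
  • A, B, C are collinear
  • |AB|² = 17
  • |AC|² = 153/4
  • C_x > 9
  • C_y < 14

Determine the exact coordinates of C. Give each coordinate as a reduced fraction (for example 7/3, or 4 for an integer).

1. C_x = 21/2  [[A, B, C are collinear ⇒ 4x+1y-50=0] ∩ [|C−(9, 14)|²=153/4]]
2. C_y = 8  [[A, B, C are collinear ⇒ 4x+1y-50=0] ∩ [|C−(9, 14)|²=153/4]]
   so C = (21/2, 8)

C = (21/2, 8)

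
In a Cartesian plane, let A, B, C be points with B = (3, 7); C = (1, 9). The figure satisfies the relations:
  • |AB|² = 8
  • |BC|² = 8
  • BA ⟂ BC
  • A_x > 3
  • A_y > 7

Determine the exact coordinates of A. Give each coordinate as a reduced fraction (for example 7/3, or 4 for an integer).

A = (5, 9)

1. A_x = 5  [[BA ⟂ BC ⇒ -2x+2y-8=0] ∩ [|A−(3, 7)|²=8]]
2. A_y = 9  [[BA ⟂ BC ⇒ -2x+2y-8=0] ∩ [|A−(3, 7)|²=8]]
   so A = (5, 9)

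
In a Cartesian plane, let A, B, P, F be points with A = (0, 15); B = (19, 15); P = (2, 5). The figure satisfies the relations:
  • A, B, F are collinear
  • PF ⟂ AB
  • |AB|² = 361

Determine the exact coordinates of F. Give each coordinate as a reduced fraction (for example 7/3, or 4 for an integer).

F = (2, 15)

1. F_x = 2  [[A, B, F are collinear ⇒ 19y-285=0] ∩ [PF ⟂ AB ⇒ 19x-38=0]]
2. F_y = 15  [[A, B, F are collinear ⇒ 19y-285=0] ∩ [PF ⟂ AB ⇒ 19x-38=0]]
   so F = (2, 15)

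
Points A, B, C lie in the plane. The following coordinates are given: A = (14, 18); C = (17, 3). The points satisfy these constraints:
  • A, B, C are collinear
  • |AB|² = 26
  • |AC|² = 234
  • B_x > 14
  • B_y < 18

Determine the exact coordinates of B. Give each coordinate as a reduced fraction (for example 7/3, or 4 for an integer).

B = (15, 13)

1. B_x = 15  [[A, B, C are collinear ⇒ -15x-3y+264=0] ∩ [|B−(14, 18)|²=26]]
2. B_y = 13  [[A, B, C are collinear ⇒ -15x-3y+264=0] ∩ [|B−(14, 18)|²=26]]
   so B = (15, 13)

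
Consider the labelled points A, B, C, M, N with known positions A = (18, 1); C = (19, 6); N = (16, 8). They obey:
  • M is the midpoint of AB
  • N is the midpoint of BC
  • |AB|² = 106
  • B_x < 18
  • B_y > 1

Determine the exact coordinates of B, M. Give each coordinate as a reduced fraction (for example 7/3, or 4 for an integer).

B = (13, 10)
M = (31/2, 11/2)

1. B_x = 13  [B = 2·N−C = 2·(16, 8)−(19, 6)]
2. B_y = 10  [B = 2·N−C = 2·(16, 8)−(19, 6)]
   so B = (13, 10)
3. M_x = 31/2  [2·M = A+B = (18, 1)+(13, 10)]
4. M_y = 11/2  [2·M = A+B = (18, 1)+(13, 10)]
   so M = (31/2, 11/2)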